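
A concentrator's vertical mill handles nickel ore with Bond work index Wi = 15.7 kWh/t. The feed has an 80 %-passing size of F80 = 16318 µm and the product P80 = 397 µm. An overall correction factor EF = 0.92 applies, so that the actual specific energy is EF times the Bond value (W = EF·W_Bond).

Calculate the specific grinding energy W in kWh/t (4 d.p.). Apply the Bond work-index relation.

W = 6.1185 kWh/t

W = 10·Wi·(P80^(-½) − F80^(-½))
1/√397 = 0.050189;  1/√16318 = 0.007828
W = 10·15.7·(0.050189 − 0.007828) = 6.6506 kWh/t
Apply correction: 6.6506 × 0.92 = 6.1185 kWh/t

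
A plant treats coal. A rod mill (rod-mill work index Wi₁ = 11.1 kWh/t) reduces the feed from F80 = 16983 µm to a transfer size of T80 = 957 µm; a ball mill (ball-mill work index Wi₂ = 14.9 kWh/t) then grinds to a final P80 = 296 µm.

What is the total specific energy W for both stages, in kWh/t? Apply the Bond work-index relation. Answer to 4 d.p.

W = 6.5803 kWh/t

Bond: W = 10·Wi·(1/√P80 − 1/√F80)
Stage 1 (16983→957 µm, Wi₁=11.1): W₁ = 10·11.1·(0.032325 − 0.007673) = 2.7364 kWh/t
Stage 2 (957→296 µm, Wi₂=14.9): W₂ = 10·14.9·(0.058124 − 0.032325) = 3.8440 kWh/t
W = W₁ + W₂ = 2.7364 + 3.8440 = 6.5803 kWh/t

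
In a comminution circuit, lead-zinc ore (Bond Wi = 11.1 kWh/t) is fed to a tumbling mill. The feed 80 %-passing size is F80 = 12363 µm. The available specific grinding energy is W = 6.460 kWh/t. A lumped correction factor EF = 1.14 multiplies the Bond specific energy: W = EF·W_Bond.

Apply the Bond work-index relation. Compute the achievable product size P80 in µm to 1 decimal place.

W = 10 Wi (P80^-0.5 − F80^-0.5)
W_Bond = W / EF = 6.460 / 1.14 = 5.6667 kWh/t
⇒ 1/√P80 = W_Bond/(10·Wi) + 1/√F80
  = 5.6667/(10·11.1) + 1/√12363 = 0.051051 + 0.008994 = 0.060045
P80 = (1/0.060045)² = 16.6542² = 277.36 µm

P80 = 277.4 µm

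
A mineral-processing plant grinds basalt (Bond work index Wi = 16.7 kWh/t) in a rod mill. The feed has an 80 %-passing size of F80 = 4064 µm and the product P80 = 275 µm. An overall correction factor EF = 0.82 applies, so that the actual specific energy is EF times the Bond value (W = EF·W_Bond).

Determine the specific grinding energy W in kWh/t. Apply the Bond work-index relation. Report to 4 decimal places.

W_Bond = 10·Wi·(1/√P₈₀ − 1/√F₈₀)
1/√275 = 0.060302;  1/√4064 = 0.015686
W = 10·16.7·(0.060302 − 0.015686) = 7.4509 kWh/t
With EF = 0.82: W = 7.4509·0.82 = 6.1097 kWh/t

W = 6.1097 kWh/t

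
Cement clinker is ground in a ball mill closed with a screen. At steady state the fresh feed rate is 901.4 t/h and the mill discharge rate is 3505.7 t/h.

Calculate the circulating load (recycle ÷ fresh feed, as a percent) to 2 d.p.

CL = 288.92 %

Steady state: M = F + R.
R = M − F = 3505.7 − 901.4 = 2604.3 t/h
CL = 100·R/F = 100·2604.3/901.4 = 288.92 %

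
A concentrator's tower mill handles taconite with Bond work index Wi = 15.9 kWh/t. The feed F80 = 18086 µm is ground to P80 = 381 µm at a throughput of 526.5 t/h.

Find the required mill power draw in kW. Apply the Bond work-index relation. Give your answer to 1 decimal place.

P = 3666.3 kW

Bond:  W = 10 Wi (1/√P − 1/√F)
W = 10·15.9·(1/√381 − 1/√18086) = 10·15.9·(0.043796) = 6.9635 kWh/t
Power = W × throughput = 6.9635 kWh/t × 526.5 t/h = 3666.3 kW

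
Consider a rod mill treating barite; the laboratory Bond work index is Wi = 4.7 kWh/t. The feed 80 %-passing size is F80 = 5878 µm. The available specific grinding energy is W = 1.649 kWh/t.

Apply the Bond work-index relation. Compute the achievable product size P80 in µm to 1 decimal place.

Bond:  W = 10 Wi (1/√P − 1/√F)
P80^(−½) = W/(10 Wi) + F80^(−½)
  = 1.6490/(10·4.7) + 1/√5878 = 0.035085 + 0.013043 = 0.048128
P80 = (1/0.048128)² = 20.7778² = 431.72 µm

P80 = 431.7 µm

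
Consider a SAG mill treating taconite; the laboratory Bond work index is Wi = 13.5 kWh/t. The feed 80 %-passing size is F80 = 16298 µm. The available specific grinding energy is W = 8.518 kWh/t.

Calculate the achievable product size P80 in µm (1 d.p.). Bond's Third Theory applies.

P80 = 198.8 µm

Bond:  W = 10 Wi (1/√P − 1/√F)
P80^(−½) = W/(10 Wi) + F80^(−½)
  = 8.5180/(10·13.5) + 1/√16298 = 0.063096 + 0.007833 = 0.070929
P80 = (1/0.070929)² = 14.0985² = 198.77 µm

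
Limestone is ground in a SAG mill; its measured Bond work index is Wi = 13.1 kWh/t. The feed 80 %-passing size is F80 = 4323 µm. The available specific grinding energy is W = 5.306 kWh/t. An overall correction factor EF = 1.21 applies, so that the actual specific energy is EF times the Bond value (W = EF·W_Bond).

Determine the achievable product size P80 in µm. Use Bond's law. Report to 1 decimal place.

P80 = 421.9 µm

Bond:  W = 10 Wi (1/√P − 1/√F)
W_Bond = W / EF = 5.306 / 1.21 = 4.3851 kWh/t
P80^(−½) = W_Bond/(10 Wi) + F80^(−½)
  = 4.3851/(10·13.1) + 1/√4323 = 0.033474 + 0.015209 = 0.048683
P80 = (1/0.048683)² = 20.5409² = 421.93 µm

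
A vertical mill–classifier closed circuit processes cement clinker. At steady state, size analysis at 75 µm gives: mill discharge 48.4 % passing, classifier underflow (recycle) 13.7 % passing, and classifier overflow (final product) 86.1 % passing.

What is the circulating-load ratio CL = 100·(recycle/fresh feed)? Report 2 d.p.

CL = 108.65 %

Two-product formula at 75 µm:
d + r·d = r·u + o → r(d−u) = o−d
r = (86.1 − 48.4)/(48.4 − 13.7) = 37.7/34.7 = 1.0865
CL = 100·r = 108.65 %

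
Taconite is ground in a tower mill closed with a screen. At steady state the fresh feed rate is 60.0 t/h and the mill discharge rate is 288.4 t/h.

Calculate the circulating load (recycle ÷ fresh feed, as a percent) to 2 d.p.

Discharge = new feed + return, hence
R = M − F = 288.4 − 60.0 = 228.4 t/h
CL = 100·R/F = 100·228.4/60.0 = 380.67 %

CL = 380.67 %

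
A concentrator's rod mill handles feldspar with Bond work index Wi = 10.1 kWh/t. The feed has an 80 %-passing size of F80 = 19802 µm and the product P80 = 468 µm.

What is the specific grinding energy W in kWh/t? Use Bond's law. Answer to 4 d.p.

W = 10·Wi·(P80^(-½) − F80^(-½))
1/√468 = 0.046225;  1/√19802 = 0.007106
W = 10·10.1·(0.046225 − 0.007106) = 3.9510 kWh/t

W = 3.9510 kWh/t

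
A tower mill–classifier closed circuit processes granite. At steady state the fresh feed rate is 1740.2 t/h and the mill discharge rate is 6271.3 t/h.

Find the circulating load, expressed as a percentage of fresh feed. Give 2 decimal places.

CL = 260.38 %

Discharge = new feed + return, hence
R = M − F = 6271.3 − 1740.2 = 4531.1 t/h
CL = 100·R/F = 100·4531.1/1740.2 = 260.38 %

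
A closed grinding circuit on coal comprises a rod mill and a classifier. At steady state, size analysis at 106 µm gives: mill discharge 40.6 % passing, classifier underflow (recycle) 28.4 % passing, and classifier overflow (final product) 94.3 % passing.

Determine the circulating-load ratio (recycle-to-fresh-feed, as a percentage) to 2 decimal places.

Two-product formula at 106 µm:
(1+r)d = ru + o → r = (o−d)/(d−u)
r = (94.3 − 40.6)/(40.6 − 28.4) = 53.7/12.2 = 4.4016
CL = 100·r = 440.16 %

CL = 440.16 %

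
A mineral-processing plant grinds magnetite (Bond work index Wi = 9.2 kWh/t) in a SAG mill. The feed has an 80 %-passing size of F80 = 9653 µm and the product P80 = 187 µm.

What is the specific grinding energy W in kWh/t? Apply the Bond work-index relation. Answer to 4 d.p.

W = 10 Wi (P80^-0.5 − F80^-0.5)
1/√187 = 0.073127;  1/√9653 = 0.010178
W = 10·9.2·(0.073127 − 0.010178) = 5.7913 kWh/t

W = 5.7913 kWh/t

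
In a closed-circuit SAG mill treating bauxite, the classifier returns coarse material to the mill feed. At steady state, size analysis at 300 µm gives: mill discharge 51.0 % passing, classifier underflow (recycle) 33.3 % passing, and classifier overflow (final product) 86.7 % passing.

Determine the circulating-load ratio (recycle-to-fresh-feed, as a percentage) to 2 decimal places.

Two-product formula at 300 µm:
r = (o − d)/(d − u)
r = (86.7 − 51.0)/(51.0 − 33.3) = 35.7/17.7 = 2.0169
CL = 100·r = 201.69 %

CL = 201.69 %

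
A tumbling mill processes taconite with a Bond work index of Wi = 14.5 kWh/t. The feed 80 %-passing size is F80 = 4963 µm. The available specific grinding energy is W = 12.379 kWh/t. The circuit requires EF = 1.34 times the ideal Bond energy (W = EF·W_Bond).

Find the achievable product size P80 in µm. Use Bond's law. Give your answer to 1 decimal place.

P80 = 164.8 µm

W = 10 Wi / √P80 − 10 Wi / √F80
W_Bond = W / EF = 12.379 / 1.34 = 9.2381 kWh/t
⇒ 1/√P80 = W_Bond/(10·Wi) + 1/√F80
  = 9.2381/(10·14.5) + 1/√4963 = 0.063711 + 0.014195 = 0.077906
P80 = (1/0.077906)² = 12.8361² = 164.76 µm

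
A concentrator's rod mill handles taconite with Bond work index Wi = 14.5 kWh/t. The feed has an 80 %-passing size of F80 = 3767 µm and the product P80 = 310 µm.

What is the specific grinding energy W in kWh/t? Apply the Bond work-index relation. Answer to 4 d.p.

W = 10·Wi·[P80^(−½) − F80^(−½)]
1/√310 = 0.056796;  1/√3767 = 0.016293
W = 10·14.5·(0.056796 − 0.016293) = 5.8730 kWh/t

W = 5.8730 kWh/t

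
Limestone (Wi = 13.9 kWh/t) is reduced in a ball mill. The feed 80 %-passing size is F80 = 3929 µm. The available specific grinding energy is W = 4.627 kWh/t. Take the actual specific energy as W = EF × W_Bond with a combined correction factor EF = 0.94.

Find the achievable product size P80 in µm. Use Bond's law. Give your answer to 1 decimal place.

Bond:  W = 10 Wi (1/√P − 1/√F)
W_Bond = W / EF = 4.627 / 0.94 = 4.9223 kWh/t
⇒ 1/√P80 = W_Bond/(10·Wi) + 1/√F80
  = 4.9223/(10·13.9) + 1/√3929 = 0.035413 + 0.015954 = 0.051366
P80 = (1/0.051366)² = 19.4681² = 379.01 µm

P80 = 379.0 µm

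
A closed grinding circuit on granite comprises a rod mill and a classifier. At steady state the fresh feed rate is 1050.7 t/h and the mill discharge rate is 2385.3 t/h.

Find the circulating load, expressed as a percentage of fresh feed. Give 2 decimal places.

Discharge = new feed + return, hence
R = M − F = 2385.3 − 1050.7 = 1334.6 t/h
CL = 100·R/F = 100·1334.6/1050.7 = 127.02 %

CL = 127.02 %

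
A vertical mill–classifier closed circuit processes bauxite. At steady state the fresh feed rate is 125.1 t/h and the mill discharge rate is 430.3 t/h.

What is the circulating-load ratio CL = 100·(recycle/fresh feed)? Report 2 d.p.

CL = 243.96 %

M = F + R at steady state, so:
R = M − F = 430.3 − 125.1 = 305.2 t/h
CL = 100·R/F = 100·305.2/125.1 = 243.96 %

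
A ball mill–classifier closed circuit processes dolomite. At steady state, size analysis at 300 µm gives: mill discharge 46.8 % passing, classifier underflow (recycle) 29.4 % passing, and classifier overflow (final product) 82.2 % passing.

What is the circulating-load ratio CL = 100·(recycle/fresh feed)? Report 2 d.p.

CL = 203.45 %

Two-product formula at 300 µm:
(1+r)·d = r·u + o ⇒ r = (o−d)/(d−u)
r = (82.2 − 46.8)/(46.8 − 29.4) = 35.4/17.4 = 2.0345
CL = 100·r = 203.45 %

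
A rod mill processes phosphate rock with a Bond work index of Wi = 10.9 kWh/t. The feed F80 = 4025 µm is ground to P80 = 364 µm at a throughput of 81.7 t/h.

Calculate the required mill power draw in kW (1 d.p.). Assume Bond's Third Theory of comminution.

W = 10·Wi·(P80^(-½) − F80^(-½))
W = 10·10.9·(1/√364 − 1/√4025) = 10·10.9·(0.036652) = 3.9951 kWh/t
P_mill = W·ṁ = 3.9951·81.7 = 326.4 kW

P = 326.4 kW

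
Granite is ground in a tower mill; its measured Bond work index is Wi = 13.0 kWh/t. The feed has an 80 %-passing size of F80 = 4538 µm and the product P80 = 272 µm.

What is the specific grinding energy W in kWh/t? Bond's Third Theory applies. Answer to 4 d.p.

W = 10 Wi / √P80 − 10 Wi / √F80
1/√272 = 0.060634;  1/√4538 = 0.014845
W = 10·13.0·(0.060634 − 0.014845) = 5.9526 kWh/t

W = 5.9526 kWh/t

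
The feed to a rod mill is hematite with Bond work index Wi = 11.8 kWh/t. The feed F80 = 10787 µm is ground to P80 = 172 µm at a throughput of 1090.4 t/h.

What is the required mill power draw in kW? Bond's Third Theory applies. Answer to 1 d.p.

W = 10 Wi (P80^-0.5 − F80^-0.5)
W = 10·11.8·(1/√172 − 1/√10787) = 10·11.8·(0.066621) = 7.8613 kWh/t
Mill draw = 7.8613 × 1090.4 = 8571.9 kW

P = 8571.9 kW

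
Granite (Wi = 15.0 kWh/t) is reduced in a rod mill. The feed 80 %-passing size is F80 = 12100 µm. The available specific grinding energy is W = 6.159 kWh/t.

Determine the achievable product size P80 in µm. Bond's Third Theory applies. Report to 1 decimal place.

W = 10 Wi (1/√P80 − 1/√F80)  [Bond]
1/√P80 = 1/√F80 + W/(10·Wi)
  = 6.1590/(10·15.0) + 1/√12100 = 0.041060 + 0.009091 = 0.050151
P80 = (1/0.050151)² = 19.9398² = 397.60 µm

P80 = 397.6 µm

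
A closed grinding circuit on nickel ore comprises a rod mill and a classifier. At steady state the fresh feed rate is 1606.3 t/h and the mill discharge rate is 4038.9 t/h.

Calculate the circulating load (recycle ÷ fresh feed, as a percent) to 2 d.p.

Mill node: discharge = fresh + recycle.
R = M − F = 4038.9 − 1606.3 = 2432.6 t/h
CL = 100·R/F = 100·2432.6/1606.3 = 151.44 %

CL = 151.44 %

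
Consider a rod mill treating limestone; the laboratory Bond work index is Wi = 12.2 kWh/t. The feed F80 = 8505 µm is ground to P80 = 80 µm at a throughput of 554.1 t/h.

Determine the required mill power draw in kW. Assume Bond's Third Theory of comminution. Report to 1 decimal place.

P = 6824.9 kW

W = 10 Wi / √P80 − 10 Wi / √F80
W = 10·12.2·(1/√80 − 1/√8505) = 10·12.2·(0.100960) = 12.3171 kWh/t
Mill draw = 12.3171 × 554.1 = 6824.9 kW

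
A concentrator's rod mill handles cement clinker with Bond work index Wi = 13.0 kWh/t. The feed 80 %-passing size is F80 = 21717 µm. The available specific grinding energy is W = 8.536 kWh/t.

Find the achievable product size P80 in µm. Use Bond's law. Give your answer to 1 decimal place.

P80 = 190.5 µm

Bond:  W = 10 Wi (1/√P − 1/√F)
P80^-0.5 = F80^-0.5 + W/(10 Wi)
  = 8.5360/(10·13.0) + 1/√21717 = 0.065662 + 0.006786 = 0.072447
P80 = (1/0.072447)² = 13.8031² = 190.53 µm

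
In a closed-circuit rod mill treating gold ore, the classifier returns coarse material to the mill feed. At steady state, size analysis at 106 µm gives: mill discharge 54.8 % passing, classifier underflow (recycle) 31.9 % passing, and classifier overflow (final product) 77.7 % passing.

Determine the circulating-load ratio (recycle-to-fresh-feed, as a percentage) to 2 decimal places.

CL = 100.00 %

Let r = R/F. Size balance at 106 µm:
d + r·d = r·u + o → r(d−u) = o−d
r = (77.7 − 54.8)/(54.8 − 31.9) = 22.9/22.9 = 1.0000
CL = 100·r = 100.00 %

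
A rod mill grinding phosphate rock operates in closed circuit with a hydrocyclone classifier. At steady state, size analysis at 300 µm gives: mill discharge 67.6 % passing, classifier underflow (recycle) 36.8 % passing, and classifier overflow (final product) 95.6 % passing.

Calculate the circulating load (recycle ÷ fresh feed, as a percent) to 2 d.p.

Mass balance on the −300 µm fraction:
(1+r)d = ru + o → r = (o−d)/(d−u)
r = (95.6 − 67.6)/(67.6 − 36.8) = 28.0/30.8 = 0.9091
CL = 100·r = 90.91 %

CL = 90.91 %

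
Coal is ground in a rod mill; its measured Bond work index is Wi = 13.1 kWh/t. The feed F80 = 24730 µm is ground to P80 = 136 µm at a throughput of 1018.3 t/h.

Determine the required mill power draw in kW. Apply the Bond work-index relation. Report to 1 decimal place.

W = 10 Wi / √P80 − 10 Wi / √F80
W = 10·13.1·(1/√136 − 1/√24730) = 10·13.1·(0.079390) = 10.4001 kWh/t
P = W·T = 10.4001·1018.3 = 10590.5 kW

P = 10590.5 kW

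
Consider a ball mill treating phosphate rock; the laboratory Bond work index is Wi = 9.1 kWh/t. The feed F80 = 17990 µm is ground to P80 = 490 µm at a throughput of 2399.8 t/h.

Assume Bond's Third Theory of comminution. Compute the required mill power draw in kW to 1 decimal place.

W_Bond = 10·Wi·(1/√P₈₀ − 1/√F₈₀)
W = 10·9.1·(1/√490 − 1/√17990) = 10·9.1·(0.037720) = 3.4325 kWh/t
P = W·T = 3.4325·2399.8 = 8237.3 kW

P = 8237.3 kW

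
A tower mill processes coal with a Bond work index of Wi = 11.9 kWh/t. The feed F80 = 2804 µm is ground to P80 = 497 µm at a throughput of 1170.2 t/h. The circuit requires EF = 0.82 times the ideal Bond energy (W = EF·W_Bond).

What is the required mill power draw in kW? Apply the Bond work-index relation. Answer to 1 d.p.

P = 2965.6 kW

Bond: W = 10·Wi·(1/√P80 − 1/√F80)
W = 10·11.9·(1/√497 − 1/√2804) = 10·11.9·(0.025971) = 3.0906 kWh/t
Apply correction: 3.0906 × 0.82 = 2.5343 kWh/t
P = W·T = 2.5343·1170.2 = 2965.6 kW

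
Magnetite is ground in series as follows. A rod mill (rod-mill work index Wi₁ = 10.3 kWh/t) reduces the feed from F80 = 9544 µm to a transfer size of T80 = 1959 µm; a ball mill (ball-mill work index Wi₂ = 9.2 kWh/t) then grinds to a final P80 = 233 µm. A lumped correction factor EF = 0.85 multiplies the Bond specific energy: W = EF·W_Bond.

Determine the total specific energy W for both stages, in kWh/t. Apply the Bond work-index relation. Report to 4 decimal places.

W = 4.4381 kWh/t

W = 10 Wi (1/√P80 − 1/√F80)  [Bond]
Stage 1 (9544→1959 µm, Wi₁=10.3): W₁ = 10·10.3·(0.022593 − 0.010236) = 1.2728 kWh/t
Stage 2 (1959→233 µm, Wi₂=9.2): W₂ = 10·9.2·(0.065512 − 0.022593) = 3.9485 kWh/t
W = W₁ + W₂ = 1.2728 + 3.9485 = 5.2213 kWh/t
Corrected W = EF·W_Bond = 0.85·5.2213 = 4.4381 kWh/t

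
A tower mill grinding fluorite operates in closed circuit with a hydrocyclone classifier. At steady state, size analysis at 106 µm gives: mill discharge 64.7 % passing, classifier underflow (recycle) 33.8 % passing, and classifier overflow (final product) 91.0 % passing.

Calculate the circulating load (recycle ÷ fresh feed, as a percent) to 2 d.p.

Two-product formula at 106 µm:
(1+r)·d = r·u + o ⇒ r = (o−d)/(d−u)
r = (91.0 − 64.7)/(64.7 − 33.8) = 26.3/30.9 = 0.8511
CL = 100·r = 85.11 %

CL = 85.11 %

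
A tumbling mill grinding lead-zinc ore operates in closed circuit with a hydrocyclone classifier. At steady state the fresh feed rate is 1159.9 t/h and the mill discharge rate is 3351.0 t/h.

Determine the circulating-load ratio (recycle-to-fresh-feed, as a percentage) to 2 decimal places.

CL = 188.90 %

Discharge = new feed + return, hence
R = M − F = 3351.0 − 1159.9 = 2191.1 t/h
CL = 100·R/F = 100·2191.1/1159.9 = 188.90 %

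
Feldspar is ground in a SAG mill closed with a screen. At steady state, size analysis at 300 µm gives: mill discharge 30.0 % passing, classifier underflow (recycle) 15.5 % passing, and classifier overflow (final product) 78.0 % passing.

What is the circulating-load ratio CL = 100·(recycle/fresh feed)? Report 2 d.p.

CL = 331.03 %

Let r = R/F. Size balance at 300 µm:
Fd + Rd = Ru + Fo ⇒ R/F = (o−d)/(d−u)
r = (78.0 − 30.0)/(30.0 − 15.5) = 48.0/14.5 = 3.3103
CL = 100·r = 331.03 %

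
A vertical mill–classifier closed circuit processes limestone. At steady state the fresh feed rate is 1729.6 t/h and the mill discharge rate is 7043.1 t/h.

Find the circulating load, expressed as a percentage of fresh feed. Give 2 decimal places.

Discharge = new feed + return, hence
R = M − F = 7043.1 − 1729.6 = 5313.5 t/h
CL = 100·R/F = 100·5313.5/1729.6 = 307.21 %

CL = 307.21 %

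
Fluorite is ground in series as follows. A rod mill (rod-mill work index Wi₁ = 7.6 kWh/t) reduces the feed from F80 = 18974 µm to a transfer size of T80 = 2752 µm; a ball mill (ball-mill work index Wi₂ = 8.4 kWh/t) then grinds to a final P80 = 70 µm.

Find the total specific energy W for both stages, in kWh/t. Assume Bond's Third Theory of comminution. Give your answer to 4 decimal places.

W = 10 Wi (P80^-0.5 − F80^-0.5)
Stage 1 (18974→2752 µm, Wi₁=7.6): W₁ = 10·7.6·(0.019062 − 0.007260) = 0.8970 kWh/t
Stage 2 (2752→70 µm, Wi₂=8.4): W₂ = 10·8.4·(0.119523 − 0.019062) = 8.4387 kWh/t
W = W₁ + W₂ = 0.8970 + 8.4387 = 9.3357 kWh/t

W = 9.3357 kWh/t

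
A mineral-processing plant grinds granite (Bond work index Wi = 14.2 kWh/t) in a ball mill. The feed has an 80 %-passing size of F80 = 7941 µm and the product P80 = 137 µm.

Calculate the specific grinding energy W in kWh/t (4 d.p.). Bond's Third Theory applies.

W = 10.5384 kWh/t

W = 10·Wi·(P80^(-½) − F80^(-½))
1/√137 = 0.085436;  1/√7941 = 0.011222
W = 10·14.2·(0.085436 − 0.011222) = 10.5384 kWh/t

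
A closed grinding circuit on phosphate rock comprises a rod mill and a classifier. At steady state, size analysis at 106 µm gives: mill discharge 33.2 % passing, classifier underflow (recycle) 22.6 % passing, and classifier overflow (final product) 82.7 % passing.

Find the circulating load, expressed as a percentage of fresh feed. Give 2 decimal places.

CL = 466.98 %

Two-product formula at 106 µm:
r = (o − d)/(d − u)
r = (82.7 − 33.2)/(33.2 − 22.6) = 49.5/10.6 = 4.6698
CL = 100·r = 466.98 %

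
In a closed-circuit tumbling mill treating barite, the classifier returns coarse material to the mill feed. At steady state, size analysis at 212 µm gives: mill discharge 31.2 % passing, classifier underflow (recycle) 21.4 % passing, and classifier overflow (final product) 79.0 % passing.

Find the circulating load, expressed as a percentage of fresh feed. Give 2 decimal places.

Balance %-passing 212 µm (r = R/F):
d + r·d = r·u + o → r(d−u) = o−d
r = (79.0 − 31.2)/(31.2 − 21.4) = 47.8/9.8 = 4.8776
CL = 100·r = 487.76 %

CL = 487.76 %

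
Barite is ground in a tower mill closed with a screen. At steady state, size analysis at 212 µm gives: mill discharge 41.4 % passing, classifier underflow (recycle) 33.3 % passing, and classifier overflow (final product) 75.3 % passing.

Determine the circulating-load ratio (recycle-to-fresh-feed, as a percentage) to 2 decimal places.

CL = 418.52 %

Two-product formula at 212 µm:
r = (o − d)/(d − u)
r = (75.3 − 41.4)/(41.4 − 33.3) = 33.9/8.1 = 4.1852
CL = 100·r = 418.52 %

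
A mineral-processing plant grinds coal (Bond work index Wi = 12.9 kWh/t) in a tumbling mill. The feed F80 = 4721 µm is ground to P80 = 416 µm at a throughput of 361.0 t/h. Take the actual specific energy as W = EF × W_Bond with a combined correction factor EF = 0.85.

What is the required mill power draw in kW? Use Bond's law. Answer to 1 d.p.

W_Bond = 10·Wi·(1/√P₈₀ − 1/√F₈₀)
W = 10·12.9·(1/√416 − 1/√4721) = 10·12.9·(0.034475) = 4.4473 kWh/t
Corrected W = EF·W_Bond = 0.85·4.4473 = 3.7802 kWh/t
Power = W × throughput = 3.7802 kWh/t × 361.0 t/h = 1364.6 kW

P = 1364.6 kW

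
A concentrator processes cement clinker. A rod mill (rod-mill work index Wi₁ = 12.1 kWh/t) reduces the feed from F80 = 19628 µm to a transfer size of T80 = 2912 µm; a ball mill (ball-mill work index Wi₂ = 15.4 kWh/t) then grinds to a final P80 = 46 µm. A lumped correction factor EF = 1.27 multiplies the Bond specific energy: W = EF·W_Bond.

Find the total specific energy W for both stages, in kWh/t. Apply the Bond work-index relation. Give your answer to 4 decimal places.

Bond:  W = 10 Wi (1/√P − 1/√F)
Stage 1 (19628→2912 µm, Wi₁=12.1): W₁ = 10·12.1·(0.018531 − 0.007138) = 1.3786 kWh/t
Stage 2 (2912→46 µm, Wi₂=15.4): W₂ = 10·15.4·(0.147442 − 0.018531) = 19.8523 kWh/t
W = W₁ + W₂ = 1.3786 + 19.8523 = 21.2309 kWh/t
Corrected W = EF·W_Bond = 1.27·21.2309 = 26.9632 kWh/t

W = 26.9632 kWh/t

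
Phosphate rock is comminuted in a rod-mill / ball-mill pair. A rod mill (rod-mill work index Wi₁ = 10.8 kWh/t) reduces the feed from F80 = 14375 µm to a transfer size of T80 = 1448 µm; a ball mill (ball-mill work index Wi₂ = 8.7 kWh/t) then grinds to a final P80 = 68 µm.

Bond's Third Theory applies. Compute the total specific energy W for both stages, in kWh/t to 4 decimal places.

W = 10·Wi·[P80^(−½) − F80^(−½)]
Stage 1 (14375→1448 µm, Wi₁=10.8): W₁ = 10·10.8·(0.026279 − 0.008341) = 1.9374 kWh/t
Stage 2 (1448→68 µm, Wi₂=8.7): W₂ = 10·8.7·(0.121268 − 0.026279) = 8.2640 kWh/t
W = W₁ + W₂ = 1.9374 + 8.2640 = 10.2014 kWh/t

W = 10.2014 kWh/t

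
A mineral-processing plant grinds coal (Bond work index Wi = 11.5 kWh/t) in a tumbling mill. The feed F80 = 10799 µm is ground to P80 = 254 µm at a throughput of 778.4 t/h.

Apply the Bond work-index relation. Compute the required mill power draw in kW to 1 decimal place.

P = 4755.3 kW

Bond: W = 10·Wi·(1/√P80 − 1/√F80)
W = 10·11.5·(1/√254 − 1/√10799) = 10·11.5·(0.053123) = 6.1091 kWh/t
P = W·T = 6.1091·778.4 = 4755.3 kW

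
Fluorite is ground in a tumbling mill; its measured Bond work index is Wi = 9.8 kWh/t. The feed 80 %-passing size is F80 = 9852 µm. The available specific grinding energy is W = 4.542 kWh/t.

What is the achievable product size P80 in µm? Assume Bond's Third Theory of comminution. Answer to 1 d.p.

W = 10 Wi (P80^-0.5 − F80^-0.5)
P80^(−½) = W/(10 Wi) + F80^(−½)
  = 4.5420/(10·9.8) + 1/√9852 = 0.046347 + 0.010075 = 0.056422
P80 = (1/0.056422)² = 17.7237² = 314.13 µm

P80 = 314.1 µm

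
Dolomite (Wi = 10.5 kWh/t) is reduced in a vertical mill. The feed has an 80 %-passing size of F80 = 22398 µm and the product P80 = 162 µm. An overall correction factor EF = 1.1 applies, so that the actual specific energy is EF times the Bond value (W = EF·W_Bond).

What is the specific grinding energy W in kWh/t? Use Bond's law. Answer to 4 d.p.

W = 8.3028 kWh/t

W = 10 Wi (1/√P80 − 1/√F80)  [Bond]
1/√162 = 0.078567;  1/√22398 = 0.006682
W = 10·10.5·(0.078567 − 0.006682) = 7.5480 kWh/t
With EF = 1.1: W = 7.5480·1.1 = 8.3028 kWh/t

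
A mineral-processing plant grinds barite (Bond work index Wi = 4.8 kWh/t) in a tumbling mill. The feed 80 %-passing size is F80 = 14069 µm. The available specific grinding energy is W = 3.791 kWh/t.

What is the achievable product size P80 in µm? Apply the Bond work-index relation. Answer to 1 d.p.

P80 = 130.9 µm

Bond: W = 10·Wi·(1/√P80 − 1/√F80)
P80^(−½) = W/(10 Wi) + F80^(−½)
  = 3.7910/(10·4.8) + 1/√14069 = 0.078979 + 0.008431 = 0.087410
P80 = (1/0.087410)² = 11.4403² = 130.88 µm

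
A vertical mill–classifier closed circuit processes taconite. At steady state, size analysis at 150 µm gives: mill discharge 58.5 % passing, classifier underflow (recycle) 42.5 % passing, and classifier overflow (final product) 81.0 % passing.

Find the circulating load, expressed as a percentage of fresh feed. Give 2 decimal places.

CL = 140.62 %

Balance %-passing 150 µm (r = R/F):
(1+r)·d = r·u + o ⇒ r = (o−d)/(d−u)
r = (81.0 − 58.5)/(58.5 − 42.5) = 22.5/16.0 = 1.4062
CL = 100·r = 140.62 %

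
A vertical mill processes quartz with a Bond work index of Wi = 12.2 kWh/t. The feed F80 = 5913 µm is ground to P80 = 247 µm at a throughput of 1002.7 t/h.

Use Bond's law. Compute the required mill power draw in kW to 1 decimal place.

W = 10·Wi·(P80^(-½) − F80^(-½))
W = 10·12.2·(1/√247 − 1/√5913) = 10·12.2·(0.050624) = 6.1761 kWh/t
P_mill = W·ṁ = 6.1761·1002.7 = 6192.8 kW

P = 6192.8 kW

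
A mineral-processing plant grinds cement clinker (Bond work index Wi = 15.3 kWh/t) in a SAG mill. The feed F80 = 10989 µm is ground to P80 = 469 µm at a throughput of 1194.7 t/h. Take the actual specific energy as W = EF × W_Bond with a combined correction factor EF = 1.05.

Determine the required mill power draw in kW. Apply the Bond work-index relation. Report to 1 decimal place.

W = 10 Wi / √P80 − 10 Wi / √F80
W = 10·15.3·(1/√469 − 1/√10989) = 10·15.3·(0.036636) = 5.6054 kWh/t
W_actual = 1.05 × 5.6054 = 5.8856 kWh/t
P_mill = W·ṁ = 5.8856·1194.7 = 7031.6 kW

P = 7031.6 kW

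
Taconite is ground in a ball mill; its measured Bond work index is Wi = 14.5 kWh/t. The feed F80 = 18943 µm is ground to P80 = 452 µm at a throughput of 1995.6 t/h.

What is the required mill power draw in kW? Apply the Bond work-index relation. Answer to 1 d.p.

W = 10 Wi (1/√P80 − 1/√F80)  [Bond]
W = 10·14.5·(1/√452 − 1/√18943) = 10·14.5·(0.039770) = 5.7667 kWh/t
P = W·T = 5.7667·1995.6 = 11508.0 kW

P = 11508.0 kW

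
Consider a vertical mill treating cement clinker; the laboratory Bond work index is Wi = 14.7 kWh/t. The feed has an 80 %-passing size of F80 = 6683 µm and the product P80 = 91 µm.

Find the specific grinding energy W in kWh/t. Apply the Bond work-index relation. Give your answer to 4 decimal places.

W = 10·Wi·[P80^(−½) − F80^(−½)]
1/√91 = 0.104828;  1/√6683 = 0.012232
W = 10·14.7·(0.104828 − 0.012232) = 13.6116 kWh/t

W = 13.6116 kWh/t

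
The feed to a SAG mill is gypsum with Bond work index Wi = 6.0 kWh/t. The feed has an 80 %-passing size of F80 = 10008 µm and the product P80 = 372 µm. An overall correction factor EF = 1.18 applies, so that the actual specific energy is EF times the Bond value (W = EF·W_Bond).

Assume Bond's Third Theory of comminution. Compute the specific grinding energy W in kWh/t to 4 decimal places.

W = 2.9631 kWh/t

W = 10 Wi / √P80 − 10 Wi / √F80
1/√372 = 0.051848;  1/√10008 = 0.009996
W = 10·6.0·(0.051848 − 0.009996) = 2.5111 kWh/t
With EF = 1.18: W = 2.5111·1.18 = 2.9631 kWh/t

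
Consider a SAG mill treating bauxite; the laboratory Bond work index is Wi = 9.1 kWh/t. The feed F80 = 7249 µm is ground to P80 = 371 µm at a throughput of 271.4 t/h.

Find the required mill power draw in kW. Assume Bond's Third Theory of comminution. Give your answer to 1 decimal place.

Bond:  W = 10 Wi (1/√P − 1/√F)
W = 10·9.1·(1/√371 − 1/√7249) = 10·9.1·(0.040172) = 3.6557 kWh/t
Power = W × throughput = 3.6557 kWh/t × 271.4 t/h = 992.1 kW

P = 992.1 kW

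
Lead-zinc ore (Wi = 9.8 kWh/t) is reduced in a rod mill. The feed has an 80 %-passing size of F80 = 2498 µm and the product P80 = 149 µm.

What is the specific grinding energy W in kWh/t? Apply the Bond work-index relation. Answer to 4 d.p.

Bond:  W = 10 Wi (1/√P − 1/√F)
1/√149 = 0.081923;  1/√2498 = 0.020008
W = 10·9.8·(0.081923 − 0.020008) = 6.0677 kWh/t

W = 6.0677 kWh/t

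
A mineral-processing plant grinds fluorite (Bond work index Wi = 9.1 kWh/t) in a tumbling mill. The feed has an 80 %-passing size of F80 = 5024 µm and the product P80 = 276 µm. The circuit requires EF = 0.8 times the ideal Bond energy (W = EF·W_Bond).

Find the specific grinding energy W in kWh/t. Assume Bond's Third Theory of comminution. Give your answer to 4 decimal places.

W = 3.3550 kWh/t

Bond:  W = 10 Wi (1/√P − 1/√F)
1/√276 = 0.060193;  1/√5024 = 0.014108
W = 10·9.1·(0.060193 − 0.014108) = 4.1937 kWh/t
Apply correction: 4.1937 × 0.8 = 3.3550 kWh/t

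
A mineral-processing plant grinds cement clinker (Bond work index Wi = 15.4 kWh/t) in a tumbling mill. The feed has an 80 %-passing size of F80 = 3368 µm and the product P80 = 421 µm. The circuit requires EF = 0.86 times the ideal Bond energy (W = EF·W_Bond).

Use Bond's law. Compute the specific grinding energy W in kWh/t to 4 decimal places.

W = 10·Wi·[P80^(−½) − F80^(−½)]
1/√421 = 0.048737;  1/√3368 = 0.017231
W = 10·15.4·(0.048737 − 0.017231) = 4.8519 kWh/t
Corrected W = EF·W_Bond = 0.86·4.8519 = 4.1726 kWh/t

W = 4.1726 kWh/t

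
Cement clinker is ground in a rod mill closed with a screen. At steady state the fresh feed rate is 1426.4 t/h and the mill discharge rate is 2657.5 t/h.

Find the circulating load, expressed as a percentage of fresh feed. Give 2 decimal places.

Mill node: discharge = fresh + recycle.
R = M − F = 2657.5 − 1426.4 = 1231.1 t/h
CL = 100·R/F = 100·1231.1/1426.4 = 86.31 %

CL = 86.31 %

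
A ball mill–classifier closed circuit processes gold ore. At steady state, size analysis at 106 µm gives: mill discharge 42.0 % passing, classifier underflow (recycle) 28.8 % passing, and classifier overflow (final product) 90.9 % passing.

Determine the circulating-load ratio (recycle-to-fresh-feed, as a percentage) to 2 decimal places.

Classifier node, passing 106 µm:
r = (o − d)/(d − u)
r = (90.9 − 42.0)/(42.0 − 28.8) = 48.9/13.2 = 3.7045
CL = 100·r = 370.45 %

CL = 370.45 %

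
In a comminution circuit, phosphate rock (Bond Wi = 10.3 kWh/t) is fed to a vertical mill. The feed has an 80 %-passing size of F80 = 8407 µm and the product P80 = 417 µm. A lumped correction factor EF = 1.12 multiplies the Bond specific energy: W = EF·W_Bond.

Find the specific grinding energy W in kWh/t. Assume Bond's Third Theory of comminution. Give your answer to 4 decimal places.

W = 4.3910 kWh/t

W = 10 Wi / √P80 − 10 Wi / √F80
1/√417 = 0.048970;  1/√8407 = 0.010906
W = 10·10.3·(0.048970 − 0.010906) = 3.9206 kWh/t
With EF = 1.12: W = 3.9206·1.12 = 4.3910 kWh/t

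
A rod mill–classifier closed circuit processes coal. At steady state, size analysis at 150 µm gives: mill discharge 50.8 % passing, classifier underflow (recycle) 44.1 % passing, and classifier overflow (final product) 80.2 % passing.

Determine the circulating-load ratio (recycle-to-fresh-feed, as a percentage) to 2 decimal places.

Classifier node, passing 150 µm:
(1+r)d = ru + o → r = (o−d)/(d−u)
r = (80.2 − 50.8)/(50.8 − 44.1) = 29.4/6.7 = 4.3881
CL = 100·r = 438.81 %

CL = 438.81 %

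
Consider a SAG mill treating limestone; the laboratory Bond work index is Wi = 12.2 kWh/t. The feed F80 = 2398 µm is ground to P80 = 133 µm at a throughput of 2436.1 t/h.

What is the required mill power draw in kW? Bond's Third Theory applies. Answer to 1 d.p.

W = 10·Wi·(P80^(-½) − F80^(-½))
W = 10·12.2·(1/√133 − 1/√2398) = 10·12.2·(0.066290) = 8.0874 kWh/t
Mill draw = 8.0874 × 2436.1 = 19701.7 kW

P = 19701.7 kW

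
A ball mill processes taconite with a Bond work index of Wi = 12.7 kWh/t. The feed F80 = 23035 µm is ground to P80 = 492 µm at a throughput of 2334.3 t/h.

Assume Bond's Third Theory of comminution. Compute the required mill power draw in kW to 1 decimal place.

Bond: W = 10·Wi·(1/√P80 − 1/√F80)
W = 10·12.7·(1/√492 − 1/√23035) = 10·12.7·(0.038495) = 4.8888 kWh/t
P_mill = W·ṁ = 4.8888·2334.3 = 11412.0 kW

P = 11412.0 kW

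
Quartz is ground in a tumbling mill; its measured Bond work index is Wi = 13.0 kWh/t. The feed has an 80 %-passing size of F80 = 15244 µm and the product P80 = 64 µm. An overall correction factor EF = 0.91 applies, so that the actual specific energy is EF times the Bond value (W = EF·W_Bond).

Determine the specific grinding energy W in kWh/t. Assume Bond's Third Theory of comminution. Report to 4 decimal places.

W = 13.8293 kWh/t

W = 10 Wi (P80^-0.5 − F80^-0.5)
1/√64 = 0.125000;  1/√15244 = 0.008099
W = 10·13.0·(0.125000 − 0.008099) = 15.1971 kWh/t
W_actual = 0.91 × 15.1971 = 13.8293 kWh/t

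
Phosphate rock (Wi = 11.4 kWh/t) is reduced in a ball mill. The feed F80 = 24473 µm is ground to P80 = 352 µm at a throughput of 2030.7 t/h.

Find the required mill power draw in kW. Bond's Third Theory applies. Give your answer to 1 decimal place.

P = 10859.2 kW

Bond:  W = 10 Wi (1/√P − 1/√F)
W = 10·11.4·(1/√352 − 1/√24473) = 10·11.4·(0.046908) = 5.3475 kWh/t
Mill draw = 5.3475 × 2030.7 = 10859.2 kW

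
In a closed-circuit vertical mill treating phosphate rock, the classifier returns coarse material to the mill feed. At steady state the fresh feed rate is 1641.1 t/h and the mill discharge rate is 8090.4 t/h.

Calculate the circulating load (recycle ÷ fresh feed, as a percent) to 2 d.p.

Steady state: M = F + R.
R = M − F = 8090.4 − 1641.1 = 6449.3 t/h
CL = 100·R/F = 100·6449.3/1641.1 = 392.99 %

CL = 392.99 %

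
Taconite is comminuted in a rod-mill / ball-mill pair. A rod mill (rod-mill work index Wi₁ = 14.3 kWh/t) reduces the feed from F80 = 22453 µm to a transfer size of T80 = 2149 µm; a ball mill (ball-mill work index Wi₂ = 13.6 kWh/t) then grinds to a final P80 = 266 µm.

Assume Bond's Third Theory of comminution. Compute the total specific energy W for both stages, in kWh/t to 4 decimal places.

W_Bond = 10·Wi·(1/√P₈₀ − 1/√F₈₀)
Stage 1 (22453→2149 µm, Wi₁=14.3): W₁ = 10·14.3·(0.021572 − 0.006674) = 2.1304 kWh/t
Stage 2 (2149→266 µm, Wi₂=13.6): W₂ = 10·13.6·(0.061314 − 0.021572) = 5.4050 kWh/t
W = W₁ + W₂ = 2.1304 + 5.4050 = 7.5354 kWh/t

W = 7.5354 kWh/t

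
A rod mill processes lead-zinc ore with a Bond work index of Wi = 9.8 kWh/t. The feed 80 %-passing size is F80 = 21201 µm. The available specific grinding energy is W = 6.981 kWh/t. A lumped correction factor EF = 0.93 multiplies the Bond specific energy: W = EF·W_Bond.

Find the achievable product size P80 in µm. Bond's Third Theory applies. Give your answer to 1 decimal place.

P80 = 143.5 µm

W_Bond = 10·Wi·(1/√P₈₀ − 1/√F₈₀)
W_Bond = W / EF = 6.981 / 0.93 = 7.5065 kWh/t
⇒ 1/√P80 = W_Bond/(10·Wi) + 1/√F80
  = 7.5065/(10·9.8) + 1/√21201 = 0.076596 + 0.006868 = 0.083464
P80 = (1/0.083464)² = 11.9812² = 143.55 µm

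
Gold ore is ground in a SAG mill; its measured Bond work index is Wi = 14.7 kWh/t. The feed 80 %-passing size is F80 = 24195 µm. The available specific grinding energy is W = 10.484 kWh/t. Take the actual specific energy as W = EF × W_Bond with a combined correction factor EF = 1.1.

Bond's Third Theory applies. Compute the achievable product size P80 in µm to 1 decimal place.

W = 10 Wi / √P80 − 10 Wi / √F80
W_Bond = W / EF = 10.484 / 1.1 = 9.5309 kWh/t
⇒ 1/√P80 = W_Bond/(10 Wi) + 1/√F80
  = 9.5309/(10·14.7) + 1/√24195 = 0.064836 + 0.006429 = 0.071265
P80 = (1/0.071265)² = 14.0321² = 196.90 µm

P80 = 196.9 µm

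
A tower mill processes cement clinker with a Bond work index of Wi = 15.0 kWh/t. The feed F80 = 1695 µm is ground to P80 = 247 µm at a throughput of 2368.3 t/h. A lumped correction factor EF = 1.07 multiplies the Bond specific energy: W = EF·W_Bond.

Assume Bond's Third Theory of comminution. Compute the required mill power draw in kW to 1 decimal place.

Bond:  W = 10 Wi (1/√P − 1/√F)
W = 10·15.0·(1/√247 − 1/√1695) = 10·15.0·(0.039339) = 5.9009 kWh/t
W_actual = 1.07 × 5.9009 = 6.3139 kWh/t
P_mill = W·ṁ = 6.3139·2368.3 = 14953.3 kW

P = 14953.3 kW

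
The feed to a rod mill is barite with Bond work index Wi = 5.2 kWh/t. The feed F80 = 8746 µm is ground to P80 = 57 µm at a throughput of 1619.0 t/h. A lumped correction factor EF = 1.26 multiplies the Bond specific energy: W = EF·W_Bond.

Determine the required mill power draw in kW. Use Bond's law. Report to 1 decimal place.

P = 12916.0 kW

W = 10 Wi (P80^-0.5 − F80^-0.5)
W = 10·5.2·(1/√57 − 1/√8746) = 10·5.2·(0.121760) = 6.3315 kWh/t
Corrected W = EF·W_Bond = 1.26·6.3315 = 7.9777 kWh/t
Power = W × throughput = 7.9777 kWh/t × 1619.0 t/h = 12916.0 kW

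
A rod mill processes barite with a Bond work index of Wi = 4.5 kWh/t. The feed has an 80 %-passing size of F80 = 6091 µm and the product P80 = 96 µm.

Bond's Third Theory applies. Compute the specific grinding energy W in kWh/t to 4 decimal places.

W = 4.0162 kWh/t

W = 10 Wi (P80^-0.5 − F80^-0.5)
1/√96 = 0.102062;  1/√6091 = 0.012813
W = 10·4.5·(0.102062 − 0.012813) = 4.0162 kWh/t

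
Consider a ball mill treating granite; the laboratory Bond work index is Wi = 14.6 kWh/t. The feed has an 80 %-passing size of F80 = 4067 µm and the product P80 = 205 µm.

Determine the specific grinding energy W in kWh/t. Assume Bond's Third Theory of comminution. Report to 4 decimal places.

W = 10 Wi (1/√P80 − 1/√F80)  [Bond]
1/√205 = 0.069843;  1/√4067 = 0.015681
W = 10·14.6·(0.069843 − 0.015681) = 7.9077 kWh/t

W = 7.9077 kWh/t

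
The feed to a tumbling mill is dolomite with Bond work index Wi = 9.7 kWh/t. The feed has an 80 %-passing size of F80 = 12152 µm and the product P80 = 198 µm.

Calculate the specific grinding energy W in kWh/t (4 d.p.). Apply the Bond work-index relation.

W = 10 Wi (P80^-0.5 − F80^-0.5)
1/√198 = 0.071067;  1/√12152 = 0.009071
W = 10·9.7·(0.071067 − 0.009071) = 6.0136 kWh/t

W = 6.0136 kWh/t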